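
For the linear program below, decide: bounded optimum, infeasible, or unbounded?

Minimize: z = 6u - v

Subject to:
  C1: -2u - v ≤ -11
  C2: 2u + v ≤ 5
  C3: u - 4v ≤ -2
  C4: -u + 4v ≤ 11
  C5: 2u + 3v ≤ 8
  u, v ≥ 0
C2 requires 2u + v ≤ 5, while C1 (-2u - v ≤ -11) is equivalent to 2u + v ≥ 11. Together they would need 11 ≤ 2u + v ≤ 5, which is impossible since 11 > 5. No point satisfies all constraints.

Infeasible: no point satisfies all constraints simultaneously.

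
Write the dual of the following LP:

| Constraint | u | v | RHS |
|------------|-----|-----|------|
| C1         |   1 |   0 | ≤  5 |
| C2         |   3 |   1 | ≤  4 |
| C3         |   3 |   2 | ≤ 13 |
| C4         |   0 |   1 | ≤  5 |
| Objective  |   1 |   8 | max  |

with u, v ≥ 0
Minimize: z = 5y1 + 4y2 + 13y3 + 5y4

Subject to:
  C1: -y1 - 3y2 - 3y3 ≤ -1
  C2: -y2 - 2y3 - y4 ≤ -8
  y1, y2, y3, y4 ≥ 0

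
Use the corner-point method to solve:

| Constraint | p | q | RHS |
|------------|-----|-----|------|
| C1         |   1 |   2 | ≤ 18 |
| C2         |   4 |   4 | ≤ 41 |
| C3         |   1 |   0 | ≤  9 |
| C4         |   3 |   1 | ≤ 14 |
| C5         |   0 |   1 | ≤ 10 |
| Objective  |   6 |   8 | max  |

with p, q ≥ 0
p = 2, q = 8, z = 76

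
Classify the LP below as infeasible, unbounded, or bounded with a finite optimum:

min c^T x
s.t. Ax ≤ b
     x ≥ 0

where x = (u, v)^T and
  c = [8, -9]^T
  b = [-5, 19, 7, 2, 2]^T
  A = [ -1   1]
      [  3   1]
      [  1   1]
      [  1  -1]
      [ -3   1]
One constraint requires u - v ≤ 2, while the constraint -u + v ≤ -5 is equivalent to u - v ≥ 5. Together they would need 5 ≤ u - v ≤ 2, which is impossible since 5 > 2. No point satisfies all constraints.

The feasible region is empty; the LP is infeasible.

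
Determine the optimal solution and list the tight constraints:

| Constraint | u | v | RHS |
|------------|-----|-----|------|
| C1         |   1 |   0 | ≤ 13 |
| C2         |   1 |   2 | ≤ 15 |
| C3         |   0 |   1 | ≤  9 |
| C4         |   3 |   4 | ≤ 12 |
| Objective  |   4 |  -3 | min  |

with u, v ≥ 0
Optimal: u = 0, v = 3
Binding: C4, u ≥ 0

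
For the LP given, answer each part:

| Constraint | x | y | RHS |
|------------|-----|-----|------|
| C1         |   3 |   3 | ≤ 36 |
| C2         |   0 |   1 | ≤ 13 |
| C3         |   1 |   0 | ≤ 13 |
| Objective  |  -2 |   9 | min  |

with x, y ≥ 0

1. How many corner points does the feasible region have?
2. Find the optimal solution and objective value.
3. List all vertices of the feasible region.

1. 3
2. x = 12, y = 0, z = -24
3. (0, 0), (12, 0), (0, 12)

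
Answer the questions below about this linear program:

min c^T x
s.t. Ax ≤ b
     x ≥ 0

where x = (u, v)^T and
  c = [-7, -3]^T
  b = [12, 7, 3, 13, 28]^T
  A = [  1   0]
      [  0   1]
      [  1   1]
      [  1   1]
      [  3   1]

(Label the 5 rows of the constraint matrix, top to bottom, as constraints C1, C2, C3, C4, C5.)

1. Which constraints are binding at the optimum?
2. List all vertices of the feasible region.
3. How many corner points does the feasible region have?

1. C3, v ≥ 0
2. (0, 0), (3, 0), (0, 3)
3. 3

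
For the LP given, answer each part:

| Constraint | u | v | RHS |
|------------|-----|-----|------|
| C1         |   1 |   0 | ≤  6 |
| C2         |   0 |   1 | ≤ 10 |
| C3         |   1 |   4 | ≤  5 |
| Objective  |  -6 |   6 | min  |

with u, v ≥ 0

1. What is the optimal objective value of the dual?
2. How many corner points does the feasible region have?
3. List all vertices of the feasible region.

1. -30 (by strong duality, equal to the primal optimum)
2. 3
3. (0, 0), (5, 0), (0, 1.25)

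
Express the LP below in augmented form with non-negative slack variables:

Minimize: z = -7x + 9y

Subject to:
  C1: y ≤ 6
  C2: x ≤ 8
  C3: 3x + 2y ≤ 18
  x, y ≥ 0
min z = -7x + 9y

s.t.
  y + s1 = 6
  x + s2 = 8
  3x + 2y + s3 = 18
  x, y, s1, s2, s3 ≥ 0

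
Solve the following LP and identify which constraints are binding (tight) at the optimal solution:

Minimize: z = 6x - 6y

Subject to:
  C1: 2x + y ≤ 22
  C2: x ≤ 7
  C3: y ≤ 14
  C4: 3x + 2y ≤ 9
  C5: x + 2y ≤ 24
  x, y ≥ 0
Optimal: x = 0, y = 4.5
Binding: C4, x ≥ 0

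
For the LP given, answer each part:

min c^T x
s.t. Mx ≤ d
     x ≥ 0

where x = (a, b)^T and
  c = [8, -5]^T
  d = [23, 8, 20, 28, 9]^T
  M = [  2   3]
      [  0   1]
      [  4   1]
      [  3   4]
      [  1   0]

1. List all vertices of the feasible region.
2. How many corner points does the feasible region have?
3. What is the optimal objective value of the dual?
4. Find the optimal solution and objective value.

1. (0, 0), (5, 0), (4, 4), (0, 7)
2. 4
3. -35 (by strong duality, equal to the primal optimum)
4. a = 0, b = 7, z = -35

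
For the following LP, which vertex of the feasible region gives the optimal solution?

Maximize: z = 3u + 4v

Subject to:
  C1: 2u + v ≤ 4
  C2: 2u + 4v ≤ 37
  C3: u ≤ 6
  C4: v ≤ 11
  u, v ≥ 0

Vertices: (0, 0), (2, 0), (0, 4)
(0, 4) with z = 16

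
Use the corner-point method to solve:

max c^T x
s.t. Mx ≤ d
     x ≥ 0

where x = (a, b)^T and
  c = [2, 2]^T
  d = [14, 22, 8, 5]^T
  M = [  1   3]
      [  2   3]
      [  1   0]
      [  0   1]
Each vertex is the intersection of two constraint boundaries that also satisfies all remaining constraints:
  a = 0 and b = 0 → (0, 0)
  a = 8 and b = 0 → (8, 0)
  a + 3b = 14 and 2a + 3b = 22 → (8, 2)
  a + 3b = 14 and a = 0 → (0, 4.667)

Evaluating z = 2a + 2b at each vertex:
  (0, 0): z = 0
  (8, 0): z = 16
  (8, 2): z = 20
  (0, 4.667): z = 9.333

The maximum is at (8, 2) with z = 20.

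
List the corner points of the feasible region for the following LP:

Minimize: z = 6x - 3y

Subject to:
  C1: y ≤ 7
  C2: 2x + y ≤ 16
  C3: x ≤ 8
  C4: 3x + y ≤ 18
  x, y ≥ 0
Each vertex is the intersection of two constraint boundaries that also satisfies all remaining constraints:
  x = 0 and y = 0 → (0, 0)
  3x + y = 18 and y = 0 → (6, 0)
  y = 7 and 3x + y = 18 → (3.667, 7)
  y = 7 and x = 0 → (0, 7)

Vertices: (0, 0), (6, 0), (3.667, 7), (0, 7)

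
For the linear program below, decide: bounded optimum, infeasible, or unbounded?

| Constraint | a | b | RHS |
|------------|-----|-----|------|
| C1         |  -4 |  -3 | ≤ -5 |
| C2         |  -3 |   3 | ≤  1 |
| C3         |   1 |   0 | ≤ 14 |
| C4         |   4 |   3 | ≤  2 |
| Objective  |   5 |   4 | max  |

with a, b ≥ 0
C4 requires 4a + 3b ≤ 2, while C1 (-4a - 3b ≤ -5) is equivalent to 4a + 3b ≥ 5. Together they would need 5 ≤ 4a + 3b ≤ 2, which is impossible since 5 > 2. No point satisfies all constraints.

Infeasible — the constraint set is empty.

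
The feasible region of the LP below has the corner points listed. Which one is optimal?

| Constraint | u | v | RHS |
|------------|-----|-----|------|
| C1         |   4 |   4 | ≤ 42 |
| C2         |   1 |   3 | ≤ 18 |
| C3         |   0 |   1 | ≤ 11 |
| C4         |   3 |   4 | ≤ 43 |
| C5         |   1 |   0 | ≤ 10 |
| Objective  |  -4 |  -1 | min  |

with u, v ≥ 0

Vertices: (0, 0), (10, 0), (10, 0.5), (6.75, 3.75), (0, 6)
(10, 0.5) with z = -40.5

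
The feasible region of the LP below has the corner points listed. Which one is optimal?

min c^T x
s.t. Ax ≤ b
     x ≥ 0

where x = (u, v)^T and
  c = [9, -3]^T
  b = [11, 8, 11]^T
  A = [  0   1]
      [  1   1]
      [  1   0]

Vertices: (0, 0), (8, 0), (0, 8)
Evaluating z = 9u - 3v at each vertex:
  (0, 0): z = 0
  (8, 0): z = 72
  (0, 8): z = -24

The smallest value is z = -24, attained at (0, 8).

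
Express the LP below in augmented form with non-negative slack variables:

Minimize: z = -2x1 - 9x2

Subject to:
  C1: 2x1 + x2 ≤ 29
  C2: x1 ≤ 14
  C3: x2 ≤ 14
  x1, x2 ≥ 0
min z = -2x1 - 9x2

s.t.
  2x1 + x2 + s1 = 29
  x1 + s2 = 14
  x2 + s3 = 14
  x1, x2, s1, s2, s3 ≥ 0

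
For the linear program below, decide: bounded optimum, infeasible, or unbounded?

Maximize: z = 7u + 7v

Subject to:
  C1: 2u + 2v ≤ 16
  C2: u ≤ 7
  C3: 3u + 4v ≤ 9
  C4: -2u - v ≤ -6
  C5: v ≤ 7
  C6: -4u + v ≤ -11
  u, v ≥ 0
The point (3, 0) satisfies every constraint, so the LP is feasible; the constraints give u ≤ 7 and v ≤ 7, which with u, v ≥ 0 keep the feasible region inside a bounded box. A feasible, bounded LP attains a finite optimum at a vertex.

Bounded optimum: z* = 21 at (3, 0).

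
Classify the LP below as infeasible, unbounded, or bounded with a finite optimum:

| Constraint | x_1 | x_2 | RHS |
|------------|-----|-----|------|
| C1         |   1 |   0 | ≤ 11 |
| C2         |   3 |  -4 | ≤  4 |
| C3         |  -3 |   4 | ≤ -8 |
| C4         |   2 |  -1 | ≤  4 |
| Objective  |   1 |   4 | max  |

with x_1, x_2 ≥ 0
C2 requires 3x_1 - 4x_2 ≤ 4, while C3 (-3x_1 + 4x_2 ≤ -8) is equivalent to 3x_1 - 4x_2 ≥ 8. Together they would need 8 ≤ 3x_1 - 4x_2 ≤ 4, which is impossible since 8 > 4. No point satisfies all constraints.

Infeasible: no point satisfies all constraints simultaneously.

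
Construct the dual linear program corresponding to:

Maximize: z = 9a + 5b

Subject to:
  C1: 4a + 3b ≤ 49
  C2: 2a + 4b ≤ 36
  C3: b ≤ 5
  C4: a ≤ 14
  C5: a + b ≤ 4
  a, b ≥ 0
Minimize: z = 49y1 + 36y2 + 5y3 + 14y4 + 4y5

Subject to:
  C1: -4y1 - 2y2 - y4 - y5 ≤ -9
  C2: -3y1 - 4y2 - y3 - y5 ≤ -5
  y1, y2, y3, y4, y5 ≥ 0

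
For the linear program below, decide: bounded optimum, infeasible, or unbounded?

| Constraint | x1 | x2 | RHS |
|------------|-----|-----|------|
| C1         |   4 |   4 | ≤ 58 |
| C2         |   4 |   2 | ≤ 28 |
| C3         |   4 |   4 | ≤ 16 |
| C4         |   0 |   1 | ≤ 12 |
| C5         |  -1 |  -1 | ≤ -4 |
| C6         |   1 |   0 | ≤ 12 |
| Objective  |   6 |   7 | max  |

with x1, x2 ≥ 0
The point (0, 4) satisfies every constraint, so the LP is feasible; the constraints give x1 ≤ 12 and x2 ≤ 12, which with x1, x2 ≥ 0 keep the feasible region inside a bounded box. A feasible, bounded LP attains a finite optimum at a vertex.

Evaluating z = 6x1 + 7x2 at each vertex:
  (4, 0): z = 24
  (0, 4): z = 28

Bounded optimum: z* = 28 at (0, 4).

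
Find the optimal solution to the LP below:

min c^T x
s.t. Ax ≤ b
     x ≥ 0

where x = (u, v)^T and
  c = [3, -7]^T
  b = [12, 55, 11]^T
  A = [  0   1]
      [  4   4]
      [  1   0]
Each vertex is the intersection of two constraint boundaries that also satisfies all remaining constraints:
  u = 0 and v = 0 → (0, 0)
  u = 11 and v = 0 → (11, 0)
  4u + 4v = 55 and u = 11 → (11, 2.75)
  v = 12 and 4u + 4v = 55 → (1.75, 12)
  v = 12 and u = 0 → (0, 12)

Evaluating z = 3u - 7v at each vertex:
  (0, 0): z = 0
  (11, 0): z = 33
  (11, 2.75): z = 13.75
  (1.75, 12): z = -78.75
  (0, 12): z = -84

The minimum is at (0, 12) with z = -84.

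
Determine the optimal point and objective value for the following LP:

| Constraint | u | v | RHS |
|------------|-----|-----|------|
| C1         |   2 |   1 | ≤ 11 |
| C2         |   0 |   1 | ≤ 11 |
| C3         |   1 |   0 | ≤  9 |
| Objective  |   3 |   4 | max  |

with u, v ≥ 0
u = 0, v = 11, z = 44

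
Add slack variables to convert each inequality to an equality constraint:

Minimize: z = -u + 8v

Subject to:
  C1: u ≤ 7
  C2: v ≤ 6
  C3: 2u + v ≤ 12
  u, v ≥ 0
min z = -u + 8v

s.t.
  u + s1 = 7
  v + s2 = 6
  2u + v + s3 = 12
  u, v, s1, s2, s3 ≥ 0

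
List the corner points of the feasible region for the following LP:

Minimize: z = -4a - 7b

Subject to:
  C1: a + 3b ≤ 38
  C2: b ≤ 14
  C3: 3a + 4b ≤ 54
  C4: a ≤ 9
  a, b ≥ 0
Each vertex is the intersection of two constraint boundaries that also satisfies all remaining constraints:
  a = 0 and b = 0 → (0, 0)
  a = 9 and b = 0 → (9, 0)
  3a + 4b = 54 and a = 9 → (9, 6.75)
  a + 3b = 38 and 3a + 4b = 54 → (2, 12)
  a + 3b = 38 and a = 0 → (0, 12.67)

Vertices: (0, 0), (9, 0), (9, 6.75), (2, 12), (0, 12.67)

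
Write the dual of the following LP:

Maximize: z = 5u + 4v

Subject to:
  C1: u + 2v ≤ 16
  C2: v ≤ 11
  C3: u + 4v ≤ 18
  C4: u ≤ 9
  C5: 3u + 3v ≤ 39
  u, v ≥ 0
Minimize: z = 16y1 + 11y2 + 18y3 + 9y4 + 39y5

Subject to:
  C1: -y1 - y3 - y4 - 3y5 ≤ -5
  C2: -2y1 - y2 - 4y3 - 3y5 ≤ -4
  y1, y2, y3, y4, y5 ≥ 0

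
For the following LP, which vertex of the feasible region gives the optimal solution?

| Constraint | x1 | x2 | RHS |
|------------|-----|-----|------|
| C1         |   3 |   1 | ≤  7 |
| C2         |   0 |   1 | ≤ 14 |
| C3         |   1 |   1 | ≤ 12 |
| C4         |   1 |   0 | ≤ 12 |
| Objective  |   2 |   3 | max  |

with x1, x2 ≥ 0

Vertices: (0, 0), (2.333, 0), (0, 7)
(0, 7) with z = 21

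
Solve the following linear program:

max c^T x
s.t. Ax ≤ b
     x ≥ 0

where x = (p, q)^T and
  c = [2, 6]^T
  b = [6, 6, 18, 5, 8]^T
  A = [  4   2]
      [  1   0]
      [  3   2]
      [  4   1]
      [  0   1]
p = 0, q = 3, z = 18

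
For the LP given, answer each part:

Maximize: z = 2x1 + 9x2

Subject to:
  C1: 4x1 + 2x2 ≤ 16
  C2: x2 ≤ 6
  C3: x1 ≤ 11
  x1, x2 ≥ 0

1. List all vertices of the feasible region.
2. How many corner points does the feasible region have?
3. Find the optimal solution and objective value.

1. (0, 0), (4, 0), (1, 6), (0, 6)
2. 4
3. x1 = 1, x2 = 6, z = 56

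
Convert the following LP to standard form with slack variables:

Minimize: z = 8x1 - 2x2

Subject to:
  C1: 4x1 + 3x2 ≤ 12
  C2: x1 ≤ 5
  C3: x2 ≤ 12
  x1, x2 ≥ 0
min z = 8x1 - 2x2

s.t.
  4x1 + 3x2 + s1 = 12
  x1 + s2 = 5
  x2 + s3 = 12
  x1, x2, s1, s2, s3 ≥ 0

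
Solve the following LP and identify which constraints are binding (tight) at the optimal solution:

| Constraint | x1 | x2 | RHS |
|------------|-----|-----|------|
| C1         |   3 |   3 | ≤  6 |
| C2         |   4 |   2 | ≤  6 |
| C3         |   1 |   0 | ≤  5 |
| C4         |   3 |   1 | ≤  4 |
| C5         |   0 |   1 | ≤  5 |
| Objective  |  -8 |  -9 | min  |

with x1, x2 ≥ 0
Optimal: x1 = 0, x2 = 2
Slack at optimum:
  C1: slack = 0 (binding)
  C2: slack = 2
  C3: slack = 5
  C4: slack = 2
  C5: slack = 3
  x1 ≥ 0: x1 = 0 (binding)
  x2 ≥ 0: x2 = 2
Binding constraints: C1, x1 ≥ 0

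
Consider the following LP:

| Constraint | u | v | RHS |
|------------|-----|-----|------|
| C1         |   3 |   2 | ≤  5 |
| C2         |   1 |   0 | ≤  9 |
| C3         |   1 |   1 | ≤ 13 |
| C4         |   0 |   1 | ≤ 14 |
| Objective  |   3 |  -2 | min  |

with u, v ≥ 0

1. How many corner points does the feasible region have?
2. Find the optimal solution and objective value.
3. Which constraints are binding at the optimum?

1. 3
2. u = 0, v = 2.5, z = -5
3. C1, u ≥ 0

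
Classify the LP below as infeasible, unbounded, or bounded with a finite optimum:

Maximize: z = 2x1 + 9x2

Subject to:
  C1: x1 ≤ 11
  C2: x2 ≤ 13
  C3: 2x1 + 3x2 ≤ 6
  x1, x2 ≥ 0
The point (0, 2) satisfies every constraint, so the LP is feasible; the constraints give x1 ≤ 11 and x2 ≤ 13, which with x1, x2 ≥ 0 keep the feasible region inside a bounded box. A feasible, bounded LP attains a finite optimum at a vertex.

Evaluating z = 2x1 + 9x2 at each vertex:
  (0, 0): z = 0
  (3, 0): z = 6
  (0, 2): z = 18

The LP has an optimal solution: (0, 2) with z = 18.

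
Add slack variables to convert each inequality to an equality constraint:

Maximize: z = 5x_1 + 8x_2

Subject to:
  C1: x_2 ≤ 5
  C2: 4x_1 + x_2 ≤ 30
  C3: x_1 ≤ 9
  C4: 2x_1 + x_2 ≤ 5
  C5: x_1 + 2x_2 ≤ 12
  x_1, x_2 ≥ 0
max z = 5x_1 + 8x_2

s.t.
  x_2 + s1 = 5
  4x_1 + x_2 + s2 = 30
  x_1 + s3 = 9
  2x_1 + x_2 + s4 = 5
  x_1 + 2x_2 + s5 = 12
  x_1, x_2, s1, s2, s3, s4, s5 ≥ 0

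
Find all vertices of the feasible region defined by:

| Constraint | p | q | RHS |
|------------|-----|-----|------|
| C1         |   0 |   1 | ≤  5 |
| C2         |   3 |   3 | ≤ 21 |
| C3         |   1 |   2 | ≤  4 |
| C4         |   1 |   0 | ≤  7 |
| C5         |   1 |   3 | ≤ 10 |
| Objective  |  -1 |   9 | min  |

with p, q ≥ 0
Each vertex is the intersection of two constraint boundaries that also satisfies all remaining constraints:
  p = 0 and q = 0 → (0, 0)
  p + 2q = 4 and q = 0 → (4, 0)
  p + 2q = 4 and p = 0 → (0, 2)

Vertices: (0, 0), (4, 0), (0, 2)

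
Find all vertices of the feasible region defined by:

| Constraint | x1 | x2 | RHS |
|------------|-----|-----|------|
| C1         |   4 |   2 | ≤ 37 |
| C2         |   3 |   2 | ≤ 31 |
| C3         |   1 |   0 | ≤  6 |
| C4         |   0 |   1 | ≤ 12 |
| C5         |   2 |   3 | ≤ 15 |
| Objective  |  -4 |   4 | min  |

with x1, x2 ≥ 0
Each vertex is the intersection of two constraint boundaries that also satisfies all remaining constraints:
  x1 = 0 and x2 = 0 → (0, 0)
  x1 = 6 and x2 = 0 → (6, 0)
  x1 = 6 and 2x1 + 3x2 = 15 → (6, 1)
  2x1 + 3x2 = 15 and x1 = 0 → (0, 5)

Vertices: (0, 0), (6, 0), (6, 1), (0, 5)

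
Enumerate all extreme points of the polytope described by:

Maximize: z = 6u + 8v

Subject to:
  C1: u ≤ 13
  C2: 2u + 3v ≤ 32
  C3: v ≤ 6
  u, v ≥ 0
Each vertex is the intersection of two constraint boundaries that also satisfies all remaining constraints:
  u = 0 and v = 0 → (0, 0)
  u = 13 and v = 0 → (13, 0)
  u = 13 and 2u + 3v = 32 → (13, 2)
  2u + 3v = 32 and v = 6 → (7, 6)
  v = 6 and u = 0 → (0, 6)

Vertices: (0, 0), (13, 0), (13, 2), (7, 6), (0, 6)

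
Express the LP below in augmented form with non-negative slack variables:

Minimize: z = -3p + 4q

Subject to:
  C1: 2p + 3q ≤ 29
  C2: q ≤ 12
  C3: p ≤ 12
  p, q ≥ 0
min z = -3p + 4q

s.t.
  2p + 3q + s1 = 29
  q + s2 = 12
  p + s3 = 12
  p, q, s1, s2, s3 ≥ 0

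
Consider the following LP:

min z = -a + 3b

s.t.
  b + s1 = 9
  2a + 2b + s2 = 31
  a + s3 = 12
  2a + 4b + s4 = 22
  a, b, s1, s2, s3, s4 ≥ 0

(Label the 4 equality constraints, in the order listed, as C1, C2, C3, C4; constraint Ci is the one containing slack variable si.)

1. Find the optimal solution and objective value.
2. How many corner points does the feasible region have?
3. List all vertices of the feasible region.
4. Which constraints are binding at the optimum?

1. a = 11, b = 0, z = -11
2. 3
3. (0, 0), (11, 0), (0, 5.5)
4. C4, b ≥ 0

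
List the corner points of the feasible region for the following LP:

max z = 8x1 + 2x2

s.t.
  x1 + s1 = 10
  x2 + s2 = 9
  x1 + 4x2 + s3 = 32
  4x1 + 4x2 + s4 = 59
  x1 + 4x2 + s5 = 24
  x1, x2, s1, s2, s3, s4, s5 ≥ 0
Each vertex is the intersection of two constraint boundaries that also satisfies all remaining constraints:
  x1 = 0 and x2 = 0 → (0, 0)
  x1 = 10 and x2 = 0 → (10, 0)
  x1 = 10 and x1 + 4x2 = 24 → (10, 3.5)
  x1 + 4x2 = 24 and x1 = 0 → (0, 6)

Vertices: (0, 0), (10, 0), (10, 3.5), (0, 6)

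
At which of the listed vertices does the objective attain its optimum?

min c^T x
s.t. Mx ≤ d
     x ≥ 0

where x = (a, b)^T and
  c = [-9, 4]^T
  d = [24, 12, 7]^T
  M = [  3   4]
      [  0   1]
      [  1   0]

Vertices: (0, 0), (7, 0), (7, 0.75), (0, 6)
(7, 0) with z = -63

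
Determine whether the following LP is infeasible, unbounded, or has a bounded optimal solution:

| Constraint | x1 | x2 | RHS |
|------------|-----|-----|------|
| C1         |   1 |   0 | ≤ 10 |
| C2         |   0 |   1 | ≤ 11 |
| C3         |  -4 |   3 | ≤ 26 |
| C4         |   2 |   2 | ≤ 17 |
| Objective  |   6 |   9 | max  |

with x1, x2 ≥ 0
The point (0, 8.5) satisfies every constraint, so the LP is feasible; the constraints give x1 ≤ 10 and x2 ≤ 11, which with x1, x2 ≥ 0 keep the feasible region inside a bounded box. A feasible, bounded LP attains a finite optimum at a vertex.

Bounded optimum: z* = 76.5 at (0, 8.5).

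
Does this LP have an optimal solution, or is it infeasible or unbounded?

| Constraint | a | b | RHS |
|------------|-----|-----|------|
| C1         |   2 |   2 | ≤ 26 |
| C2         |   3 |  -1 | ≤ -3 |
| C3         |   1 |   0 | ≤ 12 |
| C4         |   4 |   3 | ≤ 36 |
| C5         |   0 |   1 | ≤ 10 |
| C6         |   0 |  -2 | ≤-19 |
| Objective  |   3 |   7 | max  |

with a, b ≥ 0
The point (1.5, 10) satisfies every constraint, so the LP is feasible; the constraints give a ≤ 12 and b ≤ 10, which with a, b ≥ 0 keep the feasible region inside a bounded box. A feasible, bounded LP attains a finite optimum at a vertex.

Evaluating z = 3a + 7b at each vertex:
  (0, 9.5): z = 66.5
  (1.875, 9.5): z = 72.12
  (1.5, 10): z = 74.5
  (0, 10): z = 70

Feasible with finite optimum z* = 74.5 at (1.5, 10).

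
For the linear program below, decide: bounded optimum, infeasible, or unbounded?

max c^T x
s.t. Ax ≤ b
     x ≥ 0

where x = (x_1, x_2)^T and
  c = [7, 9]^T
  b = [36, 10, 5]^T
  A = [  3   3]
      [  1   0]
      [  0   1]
The point (7, 5) satisfies every constraint, so the LP is feasible; the constraints give x_1 ≤ 10 and x_2 ≤ 5, which with x_1, x_2 ≥ 0 keep the feasible region inside a bounded box. A feasible, bounded LP attains a finite optimum at a vertex.

Bounded optimum: z* = 94 at (7, 5).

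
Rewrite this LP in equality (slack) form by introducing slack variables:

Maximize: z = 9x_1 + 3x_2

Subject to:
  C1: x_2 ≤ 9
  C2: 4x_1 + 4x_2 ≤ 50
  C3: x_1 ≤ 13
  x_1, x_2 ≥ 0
max z = 9x_1 + 3x_2

s.t.
  x_2 + s1 = 9
  4x_1 + 4x_2 + s2 = 50
  x_1 + s3 = 13
  x_1, x_2, s1, s2, s3 ≥ 0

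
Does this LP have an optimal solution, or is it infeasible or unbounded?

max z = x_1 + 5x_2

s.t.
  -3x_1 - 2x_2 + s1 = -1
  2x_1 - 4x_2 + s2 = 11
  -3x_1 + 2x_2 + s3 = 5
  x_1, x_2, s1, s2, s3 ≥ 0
Feasible point: (0, 1) satisfies every constraint, so the LP is feasible.
Direction d = (1, 1): for each constraint row a, a·d ≤ 0 —
  (-3)(1) + (-2)(1) = -5 ≤ 0
  (2)(1) + (-4)(1) = -2 ≤ 0
  (-3)(1) + (2)(1) = -1 ≤ 0
and d ≥ 0, so (0, 1) + t·d stays feasible for every t ≥ 0. Along this ray z = x_1 + 5x_2 changes by 6 per unit t, so z → +∞.

Unbounded — the objective can increase without bound over the feasible region.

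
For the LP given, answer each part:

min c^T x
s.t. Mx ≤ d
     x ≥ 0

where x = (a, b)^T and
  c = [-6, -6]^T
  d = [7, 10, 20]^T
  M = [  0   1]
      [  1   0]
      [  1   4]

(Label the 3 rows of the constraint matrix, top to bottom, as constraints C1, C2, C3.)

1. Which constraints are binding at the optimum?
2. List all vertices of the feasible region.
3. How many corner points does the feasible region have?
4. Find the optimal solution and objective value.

1. C2, C3
2. (0, 0), (10, 0), (10, 2.5), (0, 5)
3. 4
4. a = 10, b = 2.5, z = -75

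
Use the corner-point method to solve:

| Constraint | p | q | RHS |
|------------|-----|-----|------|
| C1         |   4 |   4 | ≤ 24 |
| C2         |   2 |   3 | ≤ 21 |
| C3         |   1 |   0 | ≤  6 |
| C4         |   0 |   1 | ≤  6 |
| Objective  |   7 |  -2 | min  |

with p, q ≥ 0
Each vertex is the intersection of two constraint boundaries that also satisfies all remaining constraints:
  p = 0 and q = 0 → (0, 0)
  4p + 4q = 24 and p = 6 → (6, 0)
  4p + 4q = 24 and q = 6 → (0, 6)

Evaluating z = 7p - 2q at each vertex:
  (0, 0): z = 0
  (6, 0): z = 42
  (0, 6): z = -12

The minimum is at (0, 6) with z = -12.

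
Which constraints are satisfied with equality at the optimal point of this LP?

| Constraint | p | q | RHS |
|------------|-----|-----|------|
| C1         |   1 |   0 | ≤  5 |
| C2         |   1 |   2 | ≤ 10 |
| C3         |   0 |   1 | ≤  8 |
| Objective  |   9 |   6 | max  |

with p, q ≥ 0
Optimal: p = 5, q = 2.5
Slack at optimum:
  C1: slack = 0 (binding)
  C2: slack = 0 (binding)
  C3: slack = 5.5
  p ≥ 0: p = 5
  q ≥ 0: q = 2.5
Binding constraints: C1, C2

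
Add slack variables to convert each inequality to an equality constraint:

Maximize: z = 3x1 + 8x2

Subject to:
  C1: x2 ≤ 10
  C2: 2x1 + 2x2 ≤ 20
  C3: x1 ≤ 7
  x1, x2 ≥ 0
max z = 3x1 + 8x2

s.t.
  x2 + s1 = 10
  2x1 + 2x2 + s2 = 20
  x1 + s3 = 7
  x1, x2, s1, s2, s3 ≥ 0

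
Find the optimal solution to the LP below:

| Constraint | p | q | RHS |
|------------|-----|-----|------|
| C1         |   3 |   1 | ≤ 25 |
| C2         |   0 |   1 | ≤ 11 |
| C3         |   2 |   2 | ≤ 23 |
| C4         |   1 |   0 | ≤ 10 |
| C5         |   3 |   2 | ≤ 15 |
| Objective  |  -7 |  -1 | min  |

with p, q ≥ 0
Each vertex is the intersection of two constraint boundaries that also satisfies all remaining constraints:
  p = 0 and q = 0 → (0, 0)
  3p + 2q = 15 and q = 0 → (5, 0)
  3p + 2q = 15 and p = 0 → (0, 7.5)

Evaluating z = -7p - q at each vertex:
  (0, 0): z = 0
  (5, 0): z = -35
  (0, 7.5): z = -7.5

The minimum is at (5, 0) with z = -35.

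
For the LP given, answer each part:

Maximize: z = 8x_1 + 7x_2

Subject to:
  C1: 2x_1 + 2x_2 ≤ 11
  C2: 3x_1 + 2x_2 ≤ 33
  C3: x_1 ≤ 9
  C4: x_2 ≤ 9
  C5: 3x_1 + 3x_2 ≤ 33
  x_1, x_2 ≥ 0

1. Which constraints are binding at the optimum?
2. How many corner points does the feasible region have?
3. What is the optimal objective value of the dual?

1. C1, x_2 ≥ 0
2. 3
3. 44 (by strong duality, equal to the primal optimum)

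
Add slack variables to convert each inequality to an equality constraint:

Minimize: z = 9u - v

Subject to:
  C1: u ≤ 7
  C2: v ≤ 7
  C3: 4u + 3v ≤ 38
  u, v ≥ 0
min z = 9u - v

s.t.
  u + s1 = 7
  v + s2 = 7
  4u + 3v + s3 = 38
  u, v, s1, s2, s3 ≥ 0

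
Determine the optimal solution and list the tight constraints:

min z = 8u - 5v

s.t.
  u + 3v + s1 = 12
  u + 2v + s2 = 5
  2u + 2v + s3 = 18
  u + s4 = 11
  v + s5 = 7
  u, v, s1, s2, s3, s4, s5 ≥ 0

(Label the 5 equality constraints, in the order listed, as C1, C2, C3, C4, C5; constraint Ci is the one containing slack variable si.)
Optimal: u = 0, v = 2.5
Slack at optimum:
  C1: slack = 4.5
  C2: slack = 0 (binding)
  C3: slack = 13
  C4: slack = 11
  C5: slack = 4.5
  u ≥ 0: u = 0 (binding)
  v ≥ 0: v = 2.5
Binding constraints: C2, u ≥ 0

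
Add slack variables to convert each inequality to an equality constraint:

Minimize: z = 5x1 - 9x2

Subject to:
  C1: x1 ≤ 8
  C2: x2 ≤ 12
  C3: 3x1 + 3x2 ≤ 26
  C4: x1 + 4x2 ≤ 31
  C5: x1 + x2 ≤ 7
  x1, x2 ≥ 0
min z = 5x1 - 9x2

s.t.
  x1 + s1 = 8
  x2 + s2 = 12
  3x1 + 3x2 + s3 = 26
  x1 + 4x2 + s4 = 31
  x1 + x2 + s5 = 7
  x1, x2, s1, s2, s3, s4, s5 ≥ 0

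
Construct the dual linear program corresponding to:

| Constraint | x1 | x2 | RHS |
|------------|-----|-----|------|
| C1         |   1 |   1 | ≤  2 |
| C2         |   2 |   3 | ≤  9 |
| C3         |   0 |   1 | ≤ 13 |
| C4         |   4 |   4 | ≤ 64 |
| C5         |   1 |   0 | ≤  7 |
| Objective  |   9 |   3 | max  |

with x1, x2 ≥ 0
Minimize: z = 2y1 + 9y2 + 13y3 + 64y4 + 7y5

Subject to:
  C1: -y1 - 2y2 - 4y4 - y5 ≤ -9
  C2: -y1 - 3y2 - y3 - 4y4 ≤ -3
  y1, y2, y3, y4, y5 ≥ 0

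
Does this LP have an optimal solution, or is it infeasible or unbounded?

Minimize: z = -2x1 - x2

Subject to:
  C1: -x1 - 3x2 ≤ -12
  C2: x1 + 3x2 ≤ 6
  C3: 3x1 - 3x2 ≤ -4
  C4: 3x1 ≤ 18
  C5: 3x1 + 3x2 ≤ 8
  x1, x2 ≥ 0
C2 requires x1 + 3x2 ≤ 6, while C1 (-x1 - 3x2 ≤ -12) is equivalent to x1 + 3x2 ≥ 12. Together they would need 12 ≤ x1 + 3x2 ≤ 6, which is impossible since 12 > 6. No point satisfies all constraints.

The feasible region is empty; the LP is infeasible.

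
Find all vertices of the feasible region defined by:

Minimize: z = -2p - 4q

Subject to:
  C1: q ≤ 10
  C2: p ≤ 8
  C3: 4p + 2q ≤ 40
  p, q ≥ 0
Each vertex is the intersection of two constraint boundaries that also satisfies all remaining constraints:
  p = 0 and q = 0 → (0, 0)
  p = 8 and q = 0 → (8, 0)
  p = 8 and 4p + 2q = 40 → (8, 4)
  q = 10 and 4p + 2q = 40 → (5, 10)
  q = 10 and p = 0 → (0, 10)

Vertices: (0, 0), (8, 0), (8, 4), (5, 10), (0, 10)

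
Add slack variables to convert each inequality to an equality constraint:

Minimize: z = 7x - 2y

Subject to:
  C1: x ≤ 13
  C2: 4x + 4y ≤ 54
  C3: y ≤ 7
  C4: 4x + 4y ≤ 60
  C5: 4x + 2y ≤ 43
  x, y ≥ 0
min z = 7x - 2y

s.t.
  x + s1 = 13
  4x + 4y + s2 = 54
  y + s3 = 7
  4x + 4y + s4 = 60
  4x + 2y + s5 = 43
  x, y, s1, s2, s3, s4, s5 ≥ 0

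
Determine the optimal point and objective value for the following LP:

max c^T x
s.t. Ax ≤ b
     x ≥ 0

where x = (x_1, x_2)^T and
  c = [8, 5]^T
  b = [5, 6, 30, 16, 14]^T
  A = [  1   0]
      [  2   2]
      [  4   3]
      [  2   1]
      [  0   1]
x_1 = 3, x_2 = 0, z = 24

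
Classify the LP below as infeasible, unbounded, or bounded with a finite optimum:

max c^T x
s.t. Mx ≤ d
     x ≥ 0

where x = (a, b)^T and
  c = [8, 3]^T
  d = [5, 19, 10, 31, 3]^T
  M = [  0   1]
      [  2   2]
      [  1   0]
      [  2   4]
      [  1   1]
The point (3, 0) satisfies every constraint, so the LP is feasible; the constraints give a ≤ 10 and b ≤ 5, which with a, b ≥ 0 keep the feasible region inside a bounded box. A feasible, bounded LP attains a finite optimum at a vertex.

The LP has an optimal solution: (3, 0) with z = 24.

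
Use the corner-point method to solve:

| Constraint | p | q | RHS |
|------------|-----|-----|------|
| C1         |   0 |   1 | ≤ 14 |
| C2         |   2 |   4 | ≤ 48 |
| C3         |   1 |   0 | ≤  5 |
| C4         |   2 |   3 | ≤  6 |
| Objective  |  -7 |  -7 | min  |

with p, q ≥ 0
Each vertex is the intersection of two constraint boundaries that also satisfies all remaining constraints:
  p = 0 and q = 0 → (0, 0)
  2p + 3q = 6 and q = 0 → (3, 0)
  2p + 3q = 6 and p = 0 → (0, 2)

Evaluating z = -7p - 7q at each vertex:
  (0, 0): z = 0
  (3, 0): z = -21
  (0, 2): z = -14

The minimum is at (3, 0) with z = -21.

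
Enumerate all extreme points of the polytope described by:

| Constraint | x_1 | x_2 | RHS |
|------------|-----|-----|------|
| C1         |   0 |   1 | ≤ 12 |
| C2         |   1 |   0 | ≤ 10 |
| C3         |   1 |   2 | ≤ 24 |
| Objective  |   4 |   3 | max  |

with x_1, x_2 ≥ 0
Each vertex is the intersection of two constraint boundaries that also satisfies all remaining constraints:
  x_1 = 0 and x_2 = 0 → (0, 0)
  x_1 = 10 and x_2 = 0 → (10, 0)
  x_1 = 10 and x_1 + 2x_2 = 24 → (10, 7)
  x_2 = 12 and x_1 + 2x_2 = 24 → (0, 12)

Vertices: (0, 0), (10, 0), (10, 7), (0, 12)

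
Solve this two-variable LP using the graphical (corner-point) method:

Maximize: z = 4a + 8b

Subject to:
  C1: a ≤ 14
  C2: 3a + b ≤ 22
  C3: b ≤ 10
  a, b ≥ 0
a = 4, b = 10, z = 96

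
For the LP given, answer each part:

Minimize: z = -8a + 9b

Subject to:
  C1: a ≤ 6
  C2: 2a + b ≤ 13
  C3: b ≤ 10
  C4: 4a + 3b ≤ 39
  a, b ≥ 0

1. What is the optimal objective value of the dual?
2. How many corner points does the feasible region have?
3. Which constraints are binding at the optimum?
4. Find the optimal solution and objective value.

1. -48 (by strong duality, equal to the primal optimum)
2. 5
3. C1, b ≥ 0
4. a = 6, b = 0, z = -48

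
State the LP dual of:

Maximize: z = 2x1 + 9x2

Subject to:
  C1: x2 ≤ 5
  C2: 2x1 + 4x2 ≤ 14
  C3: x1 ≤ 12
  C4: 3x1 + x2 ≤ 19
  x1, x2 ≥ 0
Minimize: z = 5y1 + 14y2 + 12y3 + 19y4

Subject to:
  C1: -2y2 - y3 - 3y4 ≤ -2
  C2: -y1 - 4y2 - y4 ≤ -9
  y1, y2, y3, y4 ≥ 0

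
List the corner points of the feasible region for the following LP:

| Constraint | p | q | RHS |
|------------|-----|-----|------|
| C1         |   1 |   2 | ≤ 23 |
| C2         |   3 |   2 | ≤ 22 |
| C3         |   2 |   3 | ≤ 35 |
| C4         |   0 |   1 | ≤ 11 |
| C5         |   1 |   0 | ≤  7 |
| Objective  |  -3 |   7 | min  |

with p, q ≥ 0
Each vertex is the intersection of two constraint boundaries that also satisfies all remaining constraints:
  p = 0 and q = 0 → (0, 0)
  p = 7 and q = 0 → (7, 0)
  3p + 2q = 22 and p = 7 → (7, 0.5)
  3p + 2q = 22 and q = 11 → (0, 11)

Vertices: (0, 0), (7, 0), (7, 0.5), (0, 11)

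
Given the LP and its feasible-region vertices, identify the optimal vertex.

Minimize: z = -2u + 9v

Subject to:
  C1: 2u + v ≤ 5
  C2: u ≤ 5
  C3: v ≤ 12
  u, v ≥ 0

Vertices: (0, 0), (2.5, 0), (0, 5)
Evaluating z = -2u + 9v at each vertex:
  (0, 0): z = 0
  (2.5, 0): z = -5
  (0, 5): z = 45

The smallest value is z = -5, attained at (2.5, 0).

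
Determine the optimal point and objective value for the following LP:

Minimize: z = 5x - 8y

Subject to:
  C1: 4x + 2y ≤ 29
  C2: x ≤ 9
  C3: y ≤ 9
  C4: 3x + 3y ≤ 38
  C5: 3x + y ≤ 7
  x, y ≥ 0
x = 0, y = 7, z = -56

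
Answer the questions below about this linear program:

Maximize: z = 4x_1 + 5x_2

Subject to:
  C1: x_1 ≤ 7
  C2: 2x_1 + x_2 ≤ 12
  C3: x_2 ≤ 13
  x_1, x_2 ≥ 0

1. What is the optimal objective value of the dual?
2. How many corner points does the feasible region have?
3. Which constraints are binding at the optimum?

1. 60 (by strong duality, equal to the primal optimum)
2. 3
3. C2, x_1 ≥ 0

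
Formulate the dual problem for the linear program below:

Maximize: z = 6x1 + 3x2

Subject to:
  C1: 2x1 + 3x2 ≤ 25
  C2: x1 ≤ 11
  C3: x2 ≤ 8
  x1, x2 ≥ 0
Minimize: z = 25y1 + 11y2 + 8y3

Subject to:
  C1: -2y1 - y2 ≤ -6
  C2: -3y1 - y3 ≤ -3
  y1, y2, y3 ≥ 0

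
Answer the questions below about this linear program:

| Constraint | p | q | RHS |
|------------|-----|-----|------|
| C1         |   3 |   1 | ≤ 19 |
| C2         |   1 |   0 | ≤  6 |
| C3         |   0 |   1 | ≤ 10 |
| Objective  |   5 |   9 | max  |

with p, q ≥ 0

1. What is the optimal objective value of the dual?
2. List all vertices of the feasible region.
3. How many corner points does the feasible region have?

1. 105 (by strong duality, equal to the primal optimum)
2. (0, 0), (6, 0), (6, 1), (3, 10), (0, 10)
3. 5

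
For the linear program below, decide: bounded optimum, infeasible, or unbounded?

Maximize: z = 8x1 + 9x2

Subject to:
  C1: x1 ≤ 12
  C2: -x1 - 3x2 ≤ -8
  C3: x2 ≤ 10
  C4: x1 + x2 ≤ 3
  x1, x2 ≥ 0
The point (0, 3) satisfies every constraint, so the LP is feasible; the constraints give x1 ≤ 12 and x2 ≤ 10, which with x1, x2 ≥ 0 keep the feasible region inside a bounded box. A feasible, bounded LP attains a finite optimum at a vertex.

Evaluating z = 8x1 + 9x2 at each vertex:
  (0, 2.667): z = 24
  (0.5, 2.5): z = 26.5
  (0, 3): z = 27

The LP has an optimal solution: (0, 3) with z = 27.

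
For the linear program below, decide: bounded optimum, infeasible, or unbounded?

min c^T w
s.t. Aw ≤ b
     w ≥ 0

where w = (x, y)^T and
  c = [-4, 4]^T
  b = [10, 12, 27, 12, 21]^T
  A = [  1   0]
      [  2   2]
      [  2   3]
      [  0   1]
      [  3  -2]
The point (6, 0) satisfies every constraint, so the LP is feasible; the constraints give x ≤ 10 and y ≤ 12, which with x, y ≥ 0 keep the feasible region inside a bounded box. A feasible, bounded LP attains a finite optimum at a vertex.

Evaluating z = -4x + 4y at each vertex:
  (0, 0): z = 0
  (6, 0): z = -24
  (0, 6): z = 24

The LP has an optimal solution: (6, 0) with z = -24.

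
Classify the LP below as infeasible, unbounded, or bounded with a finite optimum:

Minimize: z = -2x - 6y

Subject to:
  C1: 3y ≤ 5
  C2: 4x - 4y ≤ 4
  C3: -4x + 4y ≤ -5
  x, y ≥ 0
C2 requires 4x - 4y ≤ 4, while C3 (-4x + 4y ≤ -5) is equivalent to 4x - 4y ≥ 5. Together they would need 5 ≤ 4x - 4y ≤ 4, which is impossible since 5 > 4. No point satisfies all constraints.

The feasible region is empty; the LP is infeasible.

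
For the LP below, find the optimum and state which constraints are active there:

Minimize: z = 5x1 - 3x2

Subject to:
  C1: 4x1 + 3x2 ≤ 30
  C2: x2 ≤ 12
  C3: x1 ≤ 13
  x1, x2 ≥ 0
Optimal: x1 = 0, x2 = 10
Slack at optimum:
  C1: slack = 0 (binding)
  C2: slack = 2
  C3: slack = 13
  x1 ≥ 0: x1 = 0 (binding)
  x2 ≥ 0: x2 = 10
Binding constraints: C1, x1 ≥ 0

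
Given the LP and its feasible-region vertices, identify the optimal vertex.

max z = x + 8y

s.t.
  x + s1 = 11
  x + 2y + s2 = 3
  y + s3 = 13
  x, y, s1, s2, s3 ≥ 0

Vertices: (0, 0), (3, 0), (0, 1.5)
(0, 1.5) with z = 12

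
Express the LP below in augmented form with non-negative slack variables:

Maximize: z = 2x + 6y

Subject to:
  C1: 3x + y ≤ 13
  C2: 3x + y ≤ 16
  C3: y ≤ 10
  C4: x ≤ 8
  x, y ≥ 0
max z = 2x + 6y

s.t.
  3x + y + s1 = 13
  3x + y + s2 = 16
  y + s3 = 10
  x + s4 = 8
  x, y, s1, s2, s3, s4 ≥ 0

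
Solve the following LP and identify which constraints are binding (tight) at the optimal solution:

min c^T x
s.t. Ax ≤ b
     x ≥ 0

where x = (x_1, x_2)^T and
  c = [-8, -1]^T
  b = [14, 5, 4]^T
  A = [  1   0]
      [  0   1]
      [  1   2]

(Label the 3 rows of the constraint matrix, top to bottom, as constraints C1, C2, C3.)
Optimal: x_1 = 4, x_2 = 0
Slack at optimum:
  C1: slack = 10
  C2: slack = 5
  C3: slack = 0 (binding)
  x_1 ≥ 0: x_1 = 4
  x_2 ≥ 0: x_2 = 0 (binding)
Binding constraints: C3, x_2 ≥ 0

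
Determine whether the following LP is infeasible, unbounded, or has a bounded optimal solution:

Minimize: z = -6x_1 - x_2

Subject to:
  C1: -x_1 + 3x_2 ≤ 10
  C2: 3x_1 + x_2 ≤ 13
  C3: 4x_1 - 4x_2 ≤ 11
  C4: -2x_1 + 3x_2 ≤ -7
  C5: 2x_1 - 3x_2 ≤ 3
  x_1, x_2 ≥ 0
C5 requires 2x_1 - 3x_2 ≤ 3, while C4 (-2x_1 + 3x_2 ≤ -7) is equivalent to 2x_1 - 3x_2 ≥ 7. Together they would need 7 ≤ 2x_1 - 3x_2 ≤ 3, which is impossible since 7 > 3. No point satisfies all constraints.

Infeasible: no point satisfies all constraints simultaneously.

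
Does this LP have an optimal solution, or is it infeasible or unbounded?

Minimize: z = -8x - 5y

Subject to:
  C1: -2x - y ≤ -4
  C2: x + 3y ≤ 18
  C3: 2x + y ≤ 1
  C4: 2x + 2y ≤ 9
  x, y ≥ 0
C3 requires 2x + y ≤ 1, while C1 (-2x - y ≤ -4) is equivalent to 2x + y ≥ 4. Together they would need 4 ≤ 2x + y ≤ 1, which is impossible since 4 > 1. No point satisfies all constraints.

Infeasible: no point satisfies all constraints simultaneously.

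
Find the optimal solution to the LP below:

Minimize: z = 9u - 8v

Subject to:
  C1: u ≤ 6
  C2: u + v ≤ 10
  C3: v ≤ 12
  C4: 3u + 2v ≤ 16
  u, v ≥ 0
u = 0, v = 8, z = -64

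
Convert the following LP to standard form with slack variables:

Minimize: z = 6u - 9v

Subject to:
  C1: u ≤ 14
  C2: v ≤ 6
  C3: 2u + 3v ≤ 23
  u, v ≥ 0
min z = 6u - 9v

s.t.
  u + s1 = 14
  v + s2 = 6
  2u + 3v + s3 = 23
  u, v, s1, s2, s3 ≥ 0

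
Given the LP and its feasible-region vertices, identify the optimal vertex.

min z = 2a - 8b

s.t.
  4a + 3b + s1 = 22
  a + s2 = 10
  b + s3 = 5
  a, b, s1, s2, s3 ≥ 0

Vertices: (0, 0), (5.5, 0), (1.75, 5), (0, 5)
Evaluating z = 2a - 8b at each vertex:
  (0, 0): z = 0
  (5.5, 0): z = 11
  (1.75, 5): z = -36.5
  (0, 5): z = -40

The smallest value is z = -40, attained at (0, 5).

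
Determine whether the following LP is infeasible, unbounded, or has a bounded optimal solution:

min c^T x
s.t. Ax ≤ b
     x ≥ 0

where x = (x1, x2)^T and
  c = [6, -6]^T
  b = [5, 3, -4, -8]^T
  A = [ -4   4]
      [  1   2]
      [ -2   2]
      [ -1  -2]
One constraint requires x1 + 2x2 ≤ 3, while the constraint -x1 - 2x2 ≤ -8 is equivalent to x1 + 2x2 ≥ 8. Together they would need 8 ≤ x1 + 2x2 ≤ 3, which is impossible since 8 > 3. No point satisfies all constraints.

Infeasible — the constraint set is empty.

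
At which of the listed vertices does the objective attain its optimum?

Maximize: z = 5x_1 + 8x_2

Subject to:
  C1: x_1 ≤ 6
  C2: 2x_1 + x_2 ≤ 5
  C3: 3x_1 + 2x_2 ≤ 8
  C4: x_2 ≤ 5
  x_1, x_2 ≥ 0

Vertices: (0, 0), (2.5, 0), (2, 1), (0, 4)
(0, 4) with z = 32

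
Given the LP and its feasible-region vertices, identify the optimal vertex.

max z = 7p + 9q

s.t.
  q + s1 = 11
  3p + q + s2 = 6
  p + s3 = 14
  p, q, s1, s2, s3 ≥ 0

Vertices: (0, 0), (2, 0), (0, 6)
Evaluating z = 7p + 9q at each vertex:
  (0, 0): z = 0
  (2, 0): z = 14
  (0, 6): z = 54

The largest value is z = 54, attained at (0, 6).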